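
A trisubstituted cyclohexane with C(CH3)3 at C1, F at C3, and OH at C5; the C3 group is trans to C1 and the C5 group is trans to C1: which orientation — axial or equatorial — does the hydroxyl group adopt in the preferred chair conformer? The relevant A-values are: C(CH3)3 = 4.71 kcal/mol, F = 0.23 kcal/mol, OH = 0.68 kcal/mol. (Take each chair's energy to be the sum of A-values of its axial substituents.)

Chair I (tert-butyl axial, fluoro equatorial, hydroxyl equatorial): E = 4.71 kcal/mol.
Chair II (tert-butyl equatorial, fluoro axial, hydroxyl axial): E = 0.91 kcal/mol.
Chair II is the more stable (lower-energy) conformer, and in that chair the hydroxyl group is axial.

axial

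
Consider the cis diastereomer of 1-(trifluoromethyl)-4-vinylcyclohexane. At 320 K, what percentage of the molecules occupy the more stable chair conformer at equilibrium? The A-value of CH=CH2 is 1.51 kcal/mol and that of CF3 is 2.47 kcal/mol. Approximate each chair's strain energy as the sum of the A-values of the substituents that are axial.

81.9%

C1 and C4 have opposite parity, so for the cis isomer the two substituents are one axial and one equatorial in each chair.
Chair I (vinyl axial, trifluoromethyl equatorial): E = 1.51 kcal/mol; chair II (vinyl equatorial, trifluoromethyl axial): E = 2.47 kcal/mol.
ΔG = 0.96 kcal/mol between the two chairs.
K = exp(ΔG/RT) with R = 1.987×10⁻³ kcal mol⁻¹ K⁻¹ and T = 320 K gives K ≈ 4.53.
Fraction in the lower-energy chair = K/(K+1) = 81.9%.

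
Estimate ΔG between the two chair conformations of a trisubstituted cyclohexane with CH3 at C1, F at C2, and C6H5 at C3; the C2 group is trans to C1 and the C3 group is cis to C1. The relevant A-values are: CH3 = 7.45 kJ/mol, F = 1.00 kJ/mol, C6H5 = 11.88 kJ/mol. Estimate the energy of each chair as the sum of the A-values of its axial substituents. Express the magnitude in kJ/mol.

Chair I (methyl axial, fluoro axial, phenyl axial): E = 20.33 kJ/mol.
Chair II (methyl equatorial, fluoro equatorial, phenyl equatorial): E = 0.00 kJ/mol.
ΔE = 20.33 − 0.00 = 20.33 kJ/mol; chair II is more stable.

20.33 kJ/mol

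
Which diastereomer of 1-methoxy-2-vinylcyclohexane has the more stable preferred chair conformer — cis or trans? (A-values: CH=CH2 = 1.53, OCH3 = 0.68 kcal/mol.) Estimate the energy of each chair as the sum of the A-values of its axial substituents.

At 1,2 positions (parity opposite): cis → (a,e or e,a); trans → (e,e or a,a).
Best chair for cis: E = 0.68 kcal/mol; best chair for trans: E = 0.00 kcal/mol.
The trans isomer is lower by 0.68 kcal/mol.

trans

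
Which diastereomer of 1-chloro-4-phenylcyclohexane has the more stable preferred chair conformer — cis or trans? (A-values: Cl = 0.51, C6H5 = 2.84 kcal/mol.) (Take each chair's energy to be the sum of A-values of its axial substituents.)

trans

At 1,4 positions (parity opposite): cis → (a,e or e,a); trans → (e,e or a,a).
Best chair for cis: E = 0.51 kcal/mol; best chair for trans: E = 0.00 kcal/mol.
The trans isomer is lower by 0.51 kcal/mol.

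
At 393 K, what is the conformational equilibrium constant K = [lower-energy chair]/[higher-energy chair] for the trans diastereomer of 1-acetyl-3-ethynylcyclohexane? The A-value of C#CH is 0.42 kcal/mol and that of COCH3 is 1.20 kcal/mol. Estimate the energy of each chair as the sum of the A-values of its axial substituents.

K ≈ 2.72

C1 and C3 have the same parity, so for the trans isomer the two substituents are one axial and one equatorial in each chair.
Chair I (ethynyl axial, acetyl equatorial): E = 0.42 kcal/mol; chair II (ethynyl equatorial, acetyl axial): E = 1.20 kcal/mol.
ΔG = 0.78 kcal/mol between the two chairs.
K = exp(ΔG/RT) with R = 1.987×10⁻³ kcal mol⁻¹ K⁻¹ and T = 393 K gives K ≈ 2.72.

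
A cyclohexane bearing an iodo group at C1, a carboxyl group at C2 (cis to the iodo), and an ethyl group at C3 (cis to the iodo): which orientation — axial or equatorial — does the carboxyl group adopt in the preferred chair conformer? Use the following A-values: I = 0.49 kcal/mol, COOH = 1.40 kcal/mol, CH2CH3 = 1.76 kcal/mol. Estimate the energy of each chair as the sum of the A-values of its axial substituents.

axial

Chair I (iodo axial, carboxyl equatorial, ethyl axial): E = 2.25 kcal/mol.
Chair II (iodo equatorial, carboxyl axial, ethyl equatorial): E = 1.40 kcal/mol.
Chair II is the more stable (lower-energy) conformer, and in that chair the carboxyl group is axial.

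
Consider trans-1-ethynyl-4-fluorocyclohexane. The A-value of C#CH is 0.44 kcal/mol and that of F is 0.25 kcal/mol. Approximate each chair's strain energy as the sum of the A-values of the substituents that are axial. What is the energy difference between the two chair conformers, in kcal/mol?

C1 and C4 have opposite parity, so for the trans isomer the two substituents are e,e in one chair and a,a in the other.
Chair I (ethynyl axial, fluoro axial): E = 0.69 kcal/mol.
Chair II (ethynyl equatorial, fluoro equatorial): E = 0.00 kcal/mol.
ΔE = 0.69 − 0.00 = 0.69 kcal/mol; chair II is more stable.

0.69 kcal/mol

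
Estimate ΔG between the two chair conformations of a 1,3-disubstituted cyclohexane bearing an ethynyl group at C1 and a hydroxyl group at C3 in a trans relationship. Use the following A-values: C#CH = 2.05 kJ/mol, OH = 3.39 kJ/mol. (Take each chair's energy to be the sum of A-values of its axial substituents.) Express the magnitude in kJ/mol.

C1 and C3 have the same parity, so for the trans isomer the two substituents are one axial and one equatorial in each chair.
Chair I (ethynyl axial, hydroxyl equatorial): E = 2.05 kJ/mol.
Chair II (ethynyl equatorial, hydroxyl axial): E = 3.39 kJ/mol.
ΔE = 3.39 − 2.05 = 1.34 kJ/mol; chair I is more stable.

1.34 kJ/mol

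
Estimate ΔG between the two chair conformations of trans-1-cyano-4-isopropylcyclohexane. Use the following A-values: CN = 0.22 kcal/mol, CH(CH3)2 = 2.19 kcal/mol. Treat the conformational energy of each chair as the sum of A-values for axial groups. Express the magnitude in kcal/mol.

2.41 kcal/mol

C1 and C4 have opposite parity, so for the trans isomer the two substituents are e,e in one chair and a,a in the other.
Chair I (cyano axial, isopropyl axial): E = 2.41 kcal/mol.
Chair II (cyano equatorial, isopropyl equatorial): E = 0.00 kcal/mol.
ΔE = 2.41 − 0.00 = 2.41 kcal/mol; chair II is more stable.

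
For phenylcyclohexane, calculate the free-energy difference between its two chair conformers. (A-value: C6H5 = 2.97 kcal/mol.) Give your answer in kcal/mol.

A monosubstituted cyclohexane has one chair with the phenyl group axial (E = A = 2.97 kcal/mol) and one with it equatorial (E = 0).
ΔE = 2.97 − 0 = 2.97 kcal/mol.

2.97 kcal/mol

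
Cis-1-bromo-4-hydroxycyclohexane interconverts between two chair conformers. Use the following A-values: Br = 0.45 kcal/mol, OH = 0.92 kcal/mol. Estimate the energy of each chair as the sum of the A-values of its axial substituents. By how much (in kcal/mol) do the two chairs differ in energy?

0.47 kcal/mol

C1 and C4 have opposite parity, so for the cis isomer the two substituents are one axial and one equatorial in each chair.
Chair I (bromo axial, hydroxyl equatorial): E = 0.45 kcal/mol.
Chair II (bromo equatorial, hydroxyl axial): E = 0.92 kcal/mol.
ΔE = 0.92 − 0.45 = 0.47 kcal/mol; chair I is more stable.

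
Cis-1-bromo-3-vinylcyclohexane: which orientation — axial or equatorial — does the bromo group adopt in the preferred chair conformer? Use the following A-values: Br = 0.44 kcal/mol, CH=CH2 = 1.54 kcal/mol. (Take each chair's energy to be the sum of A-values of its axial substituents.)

C1 and C3 have the same parity, so for the cis isomer the two substituents are e,e in one chair and a,a in the other.
Chair I (bromo axial, vinyl axial): E = 1.98 kcal/mol.
Chair II (bromo equatorial, vinyl equatorial): E = 0.00 kcal/mol.
Chair II is the more stable (lower-energy) conformer, and in that chair the bromo group is equatorial.

equatorial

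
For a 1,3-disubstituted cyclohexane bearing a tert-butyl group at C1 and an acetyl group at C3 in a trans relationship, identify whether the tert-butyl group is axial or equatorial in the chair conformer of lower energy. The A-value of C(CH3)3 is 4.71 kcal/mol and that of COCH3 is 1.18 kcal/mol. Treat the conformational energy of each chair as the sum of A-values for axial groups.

C1 and C3 have the same parity, so for the trans isomer the two substituents are one axial and one equatorial in each chair.
Chair I (tert-butyl axial, acetyl equatorial): E = 4.71 kcal/mol.
Chair II (tert-butyl equatorial, acetyl axial): E = 1.18 kcal/mol.
Chair II is the more stable (lower-energy) conformer, and in that chair the tert-butyl group is equatorial.

equatorial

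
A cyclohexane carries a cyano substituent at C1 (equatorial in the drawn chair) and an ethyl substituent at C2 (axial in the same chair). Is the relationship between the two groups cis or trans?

C1 and C2 have opposite parity, so their axial bonds point in opposite directions.
With opposite-parity carbons, two substituents on the same face are one axial and one equatorial; opposite faces give both axial or both equatorial.
Here the groups are equatorial/axial → same face → cis.

cis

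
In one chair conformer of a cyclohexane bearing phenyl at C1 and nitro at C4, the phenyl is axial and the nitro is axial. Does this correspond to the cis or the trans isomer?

trans

C1 and C4 have opposite parity, so their axial bonds point in opposite directions.
With opposite-parity carbons, two substituents on the same face are one axial and one equatorial; opposite faces give both axial or both equatorial.
Here the groups are axial/axial → opposite face → trans.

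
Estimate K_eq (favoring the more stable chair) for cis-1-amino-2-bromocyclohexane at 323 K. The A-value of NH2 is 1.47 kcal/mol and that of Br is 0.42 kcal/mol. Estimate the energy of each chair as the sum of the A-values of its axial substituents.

C1 and C2 have opposite parity, so for the cis isomer the two substituents are one axial and one equatorial in each chair.
Chair I (amino axial, bromo equatorial): E = 1.47 kcal/mol; chair II (amino equatorial, bromo axial): E = 0.42 kcal/mol.
ΔG = 1.05 kcal/mol between the two chairs.
K = exp(ΔG/RT) with R = 1.987×10⁻³ kcal mol⁻¹ K⁻¹ and T = 323 K gives K ≈ 5.13.

K ≈ 5.13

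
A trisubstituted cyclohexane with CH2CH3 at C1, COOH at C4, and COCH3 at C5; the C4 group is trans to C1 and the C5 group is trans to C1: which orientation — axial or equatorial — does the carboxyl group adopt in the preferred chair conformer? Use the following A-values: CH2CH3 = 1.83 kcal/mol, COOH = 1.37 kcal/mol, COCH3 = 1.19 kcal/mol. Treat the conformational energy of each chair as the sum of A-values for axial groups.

Chair I (ethyl axial, carboxyl axial, acetyl equatorial): E = 3.20 kcal/mol.
Chair II (ethyl equatorial, carboxyl equatorial, acetyl axial): E = 1.19 kcal/mol.
Chair II is the more stable (lower-energy) conformer, and in that chair the carboxyl group is equatorial.

equatorial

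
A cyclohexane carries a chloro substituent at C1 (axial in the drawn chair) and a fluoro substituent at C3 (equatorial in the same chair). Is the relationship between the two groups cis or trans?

C1 and C3 have the same parity, so their axial bonds point in the same direction.
With same-parity carbons, two substituents on the same face are both axial or both equatorial; opposite faces give one of each.
Here the groups are axial/equatorial → opposite face → trans.

trans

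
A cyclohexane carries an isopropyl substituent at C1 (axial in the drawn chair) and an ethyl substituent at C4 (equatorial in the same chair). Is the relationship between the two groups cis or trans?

C1 and C4 have opposite parity, so their axial bonds point in opposite directions.
With opposite-parity carbons, two substituents on the same face are one axial and one equatorial; opposite faces give both axial or both equatorial.
Here the groups are axial/equatorial → same face → cis.

cis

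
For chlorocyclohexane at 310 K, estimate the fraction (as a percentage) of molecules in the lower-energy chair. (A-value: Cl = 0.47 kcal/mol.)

One chair has the chloro group axial (E = 0.47 kcal/mol) and the other has it equatorial (E = 0).
ΔG = 0.47 kcal/mol between the two chairs.
K = exp(ΔG/RT) with R = 1.987×10⁻³ kcal mol⁻¹ K⁻¹ and T = 310 K gives K ≈ 2.14.
Fraction in the lower-energy chair = K/(K+1) = 68.2%.

68.2%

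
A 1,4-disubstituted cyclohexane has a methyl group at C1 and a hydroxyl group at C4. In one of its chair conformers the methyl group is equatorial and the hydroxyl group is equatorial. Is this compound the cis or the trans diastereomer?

trans

C1 and C4 have opposite parity, so their axial bonds point in opposite directions.
With opposite-parity carbons, two substituents on the same face are one axial and one equatorial; opposite faces give both axial or both equatorial.
Here the groups are equatorial/equatorial → opposite face → trans.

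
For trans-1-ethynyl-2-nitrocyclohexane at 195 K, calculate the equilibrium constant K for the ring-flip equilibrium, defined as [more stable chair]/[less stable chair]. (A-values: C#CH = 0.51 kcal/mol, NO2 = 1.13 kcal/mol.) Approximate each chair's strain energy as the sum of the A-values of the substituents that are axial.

K ≈ 68.9

C1 and C2 have opposite parity, so for the trans isomer the two substituents are e,e in one chair and a,a in the other.
Chair I (ethynyl axial, nitro axial): E = 1.64 kcal/mol; chair II (ethynyl equatorial, nitro equatorial): E = 0.00 kcal/mol.
ΔG = 1.64 kcal/mol between the two chairs.
K = exp(ΔG/RT) with R = 1.987×10⁻³ kcal mol⁻¹ K⁻¹ and T = 195 K gives K ≈ 68.9.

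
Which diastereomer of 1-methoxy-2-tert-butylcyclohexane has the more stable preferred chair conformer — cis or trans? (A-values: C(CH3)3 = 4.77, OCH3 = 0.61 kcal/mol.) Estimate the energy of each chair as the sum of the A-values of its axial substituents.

trans

At 1,2 positions (parity opposite): cis → (a,e or e,a); trans → (e,e or a,a).
Best chair for cis: E = 0.61 kcal/mol; best chair for trans: E = 0.00 kcal/mol.
The trans isomer is lower by 0.61 kcal/mol.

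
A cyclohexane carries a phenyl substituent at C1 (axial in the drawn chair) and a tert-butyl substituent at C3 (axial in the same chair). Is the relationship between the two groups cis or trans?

cis

C1 and C3 have the same parity, so their axial bonds point in the same direction.
With same-parity carbons, two substituents on the same face are both axial or both equatorial; opposite faces give one of each.
Here the groups are axial/axial → same face → cis.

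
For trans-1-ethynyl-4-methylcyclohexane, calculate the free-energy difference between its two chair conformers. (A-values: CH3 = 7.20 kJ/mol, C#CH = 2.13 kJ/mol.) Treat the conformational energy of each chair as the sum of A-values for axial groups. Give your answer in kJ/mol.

C1 and C4 have opposite parity, so for the trans isomer the two substituents are e,e in one chair and a,a in the other.
Chair I (methyl axial, ethynyl axial): E = 9.33 kJ/mol.
Chair II (methyl equatorial, ethynyl equatorial): E = 0.00 kJ/mol.
ΔE = 9.33 − 0.00 = 9.33 kJ/mol; chair II is more stable.

9.33 kJ/mol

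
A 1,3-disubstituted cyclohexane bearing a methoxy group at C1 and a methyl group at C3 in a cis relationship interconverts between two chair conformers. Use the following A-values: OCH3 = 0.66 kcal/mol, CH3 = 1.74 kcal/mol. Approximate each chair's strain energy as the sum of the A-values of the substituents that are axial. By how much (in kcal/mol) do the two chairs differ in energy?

2.40 kcal/mol

C1 and C3 have the same parity, so for the cis isomer the two substituents are e,e in one chair and a,a in the other.
Chair I (methoxy axial, methyl axial): E = 2.40 kcal/mol.
Chair II (methoxy equatorial, methyl equatorial): E = 0.00 kcal/mol.
ΔE = 2.40 − 0.00 = 2.40 kcal/mol; chair II is more stable.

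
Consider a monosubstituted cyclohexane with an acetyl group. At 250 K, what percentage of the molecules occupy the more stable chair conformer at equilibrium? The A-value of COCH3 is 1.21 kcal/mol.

One chair has the acetyl group axial (E = 1.21 kcal/mol) and the other has it equatorial (E = 0).
ΔG = 1.21 kcal/mol between the two chairs.
K = exp(ΔG/RT) with R = 1.987×10⁻³ kcal mol⁻¹ K⁻¹ and T = 250 K gives K ≈ 11.4.
Fraction in the lower-energy chair = K/(K+1) = 92.0%.

92.0%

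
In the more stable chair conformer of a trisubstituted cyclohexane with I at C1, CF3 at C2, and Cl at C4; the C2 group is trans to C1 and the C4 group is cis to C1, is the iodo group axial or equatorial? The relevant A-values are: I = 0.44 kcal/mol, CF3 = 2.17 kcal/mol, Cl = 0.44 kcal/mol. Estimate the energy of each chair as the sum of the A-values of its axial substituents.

Chair I (iodo axial, trifluoromethyl axial, chloro equatorial): E = 2.61 kcal/mol.
Chair II (iodo equatorial, trifluoromethyl equatorial, chloro axial): E = 0.44 kcal/mol.
Chair II is the more stable (lower-energy) conformer, and in that chair the iodo group is equatorial.

equatorial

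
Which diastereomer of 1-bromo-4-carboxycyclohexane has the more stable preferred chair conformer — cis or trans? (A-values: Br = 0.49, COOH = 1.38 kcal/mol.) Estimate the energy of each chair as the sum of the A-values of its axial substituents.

trans

At 1,4 positions (parity opposite): cis → (a,e or e,a); trans → (e,e or a,a).
Best chair for cis: E = 0.49 kcal/mol; best chair for trans: E = 0.00 kcal/mol.
The trans isomer is lower by 0.49 kcal/mol.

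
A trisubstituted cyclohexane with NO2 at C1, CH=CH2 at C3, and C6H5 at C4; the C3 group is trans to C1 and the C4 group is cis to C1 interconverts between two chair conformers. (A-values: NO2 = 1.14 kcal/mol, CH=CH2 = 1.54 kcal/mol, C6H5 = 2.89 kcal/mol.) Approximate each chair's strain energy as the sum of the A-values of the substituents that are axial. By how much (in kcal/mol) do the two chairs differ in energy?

3.29 kcal/mol

Chair I (nitro axial, vinyl equatorial, phenyl equatorial): E = 1.14 kcal/mol.
Chair II (nitro equatorial, vinyl axial, phenyl axial): E = 4.43 kcal/mol.
ΔE = 4.43 − 1.14 = 3.29 kcal/mol; chair I is more stable.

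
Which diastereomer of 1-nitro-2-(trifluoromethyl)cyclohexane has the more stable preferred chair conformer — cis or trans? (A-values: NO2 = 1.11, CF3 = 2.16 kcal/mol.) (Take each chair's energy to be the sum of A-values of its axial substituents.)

trans

At 1,2 positions (parity opposite): cis → (a,e or e,a); trans → (e,e or a,a).
Best chair for cis: E = 1.11 kcal/mol; best chair for trans: E = 0.00 kcal/mol.
The trans isomer is lower by 1.11 kcal/mol.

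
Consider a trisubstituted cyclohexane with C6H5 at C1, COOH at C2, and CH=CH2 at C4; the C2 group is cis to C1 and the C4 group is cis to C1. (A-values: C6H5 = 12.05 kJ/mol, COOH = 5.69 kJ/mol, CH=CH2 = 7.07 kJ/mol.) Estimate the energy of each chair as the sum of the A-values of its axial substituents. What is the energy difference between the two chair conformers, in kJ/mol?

0.71 kJ/mol

Chair I (phenyl axial, carboxyl equatorial, vinyl equatorial): E = 12.05 kJ/mol.
Chair II (phenyl equatorial, carboxyl axial, vinyl axial): E = 12.76 kJ/mol.
ΔE = 12.76 − 12.05 = 0.71 kJ/mol; chair I is more stable.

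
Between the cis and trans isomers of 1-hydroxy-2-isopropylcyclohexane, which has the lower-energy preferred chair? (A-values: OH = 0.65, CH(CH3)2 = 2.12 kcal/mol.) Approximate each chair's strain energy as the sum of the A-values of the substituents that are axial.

trans

At 1,2 positions (parity opposite): cis → (a,e or e,a); trans → (e,e or a,a).
Best chair for cis: E = 0.65 kcal/mol; best chair for trans: E = 0.00 kcal/mol.
The trans isomer is lower by 0.65 kcal/mol.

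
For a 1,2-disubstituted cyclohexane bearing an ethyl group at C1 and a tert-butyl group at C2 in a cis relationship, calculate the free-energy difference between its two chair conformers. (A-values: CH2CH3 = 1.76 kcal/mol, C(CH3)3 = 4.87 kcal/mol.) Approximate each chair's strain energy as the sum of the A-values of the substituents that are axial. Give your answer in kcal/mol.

C1 and C2 have opposite parity, so for the cis isomer the two substituents are one axial and one equatorial in each chair.
Chair I (ethyl axial, tert-butyl equatorial): E = 1.76 kcal/mol.
Chair II (ethyl equatorial, tert-butyl axial): E = 4.87 kcal/mol.
ΔE = 4.87 − 1.76 = 3.11 kcal/mol; chair I is more stable.

3.11 kcal/mol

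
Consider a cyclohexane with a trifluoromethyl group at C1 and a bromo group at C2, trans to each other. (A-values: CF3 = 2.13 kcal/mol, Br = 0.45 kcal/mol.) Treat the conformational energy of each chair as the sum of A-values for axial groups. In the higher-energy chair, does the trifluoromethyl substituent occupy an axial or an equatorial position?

axial

C1 and C2 have opposite parity, so for the trans isomer the two substituents are e,e in one chair and a,a in the other.
Chair I (trifluoromethyl axial, bromo axial): E = 2.58 kcal/mol.
Chair II (trifluoromethyl equatorial, bromo equatorial): E = 0.00 kcal/mol.
Chair I is the less stable (higher-energy) conformer, and in that chair the trifluoromethyl group is axial.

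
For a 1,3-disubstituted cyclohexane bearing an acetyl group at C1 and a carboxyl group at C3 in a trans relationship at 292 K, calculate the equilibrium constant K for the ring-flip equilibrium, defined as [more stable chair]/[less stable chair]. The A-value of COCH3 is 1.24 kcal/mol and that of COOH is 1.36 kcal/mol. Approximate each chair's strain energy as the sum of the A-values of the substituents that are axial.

C1 and C3 have the same parity, so for the trans isomer the two substituents are one axial and one equatorial in each chair.
Chair I (acetyl axial, carboxyl equatorial): E = 1.24 kcal/mol; chair II (acetyl equatorial, carboxyl axial): E = 1.36 kcal/mol.
ΔG = 0.12 kcal/mol between the two chairs.
K = exp(ΔG/RT) with R = 1.987×10⁻³ kcal mol⁻¹ K⁻¹ and T = 292 K gives K ≈ 1.23.

K ≈ 1.23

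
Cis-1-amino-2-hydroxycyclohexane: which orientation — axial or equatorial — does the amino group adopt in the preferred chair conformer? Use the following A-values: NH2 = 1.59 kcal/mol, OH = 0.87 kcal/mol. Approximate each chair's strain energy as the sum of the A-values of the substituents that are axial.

C1 and C2 have opposite parity, so for the cis isomer the two substituents are one axial and one equatorial in each chair.
Chair I (amino axial, hydroxyl equatorial): E = 1.59 kcal/mol.
Chair II (amino equatorial, hydroxyl axial): E = 0.87 kcal/mol.
Chair II is the more stable (lower-energy) conformer, and in that chair the amino group is equatorial.

equatorial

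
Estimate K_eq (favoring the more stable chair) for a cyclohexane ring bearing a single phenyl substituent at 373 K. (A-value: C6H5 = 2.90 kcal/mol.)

K ≈ 50.0

One chair has the phenyl group axial (E = 2.90 kcal/mol) and the other has it equatorial (E = 0).
ΔG = 2.90 kcal/mol between the two chairs.
K = exp(ΔG/RT) with R = 1.987×10⁻³ kcal mol⁻¹ K⁻¹ and T = 373 K gives K ≈ 50.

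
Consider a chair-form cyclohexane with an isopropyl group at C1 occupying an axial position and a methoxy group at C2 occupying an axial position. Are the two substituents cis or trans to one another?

C1 and C2 have opposite parity, so their axial bonds point in opposite directions.
With opposite-parity carbons, two substituents on the same face are one axial and one equatorial; opposite faces give both axial or both equatorial.
Here the groups are axial/axial → opposite face → trans.

trans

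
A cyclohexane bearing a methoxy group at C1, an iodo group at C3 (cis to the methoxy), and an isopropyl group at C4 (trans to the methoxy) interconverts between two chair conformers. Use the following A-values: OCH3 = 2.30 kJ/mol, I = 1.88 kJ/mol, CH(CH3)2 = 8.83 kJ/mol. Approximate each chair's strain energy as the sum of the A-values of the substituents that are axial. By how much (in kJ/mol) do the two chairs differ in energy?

13.01 kJ/mol

Chair I (methoxy axial, iodo axial, isopropyl axial): E = 13.01 kJ/mol.
Chair II (methoxy equatorial, iodo equatorial, isopropyl equatorial): E = 0.00 kJ/mol.
ΔE = 13.01 − 0.00 = 13.01 kJ/mol; chair II is more stable.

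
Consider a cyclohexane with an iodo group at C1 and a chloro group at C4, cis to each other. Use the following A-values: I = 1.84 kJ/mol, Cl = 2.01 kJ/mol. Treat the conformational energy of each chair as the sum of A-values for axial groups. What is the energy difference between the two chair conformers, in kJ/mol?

0.17 kJ/mol

C1 and C4 have opposite parity, so for the cis isomer the two substituents are one axial and one equatorial in each chair.
Chair I (iodo axial, chloro equatorial): E = 1.84 kJ/mol.
Chair II (iodo equatorial, chloro axial): E = 2.01 kJ/mol.
ΔE = 2.01 − 1.84 = 0.17 kJ/mol; chair I is more stable.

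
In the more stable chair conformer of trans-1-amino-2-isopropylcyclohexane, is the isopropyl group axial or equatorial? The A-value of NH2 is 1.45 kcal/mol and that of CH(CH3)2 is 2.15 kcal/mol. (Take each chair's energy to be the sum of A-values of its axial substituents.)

C1 and C2 have opposite parity, so for the trans isomer the two substituents are e,e in one chair and a,a in the other.
Chair I (amino axial, isopropyl axial): E = 3.60 kcal/mol.
Chair II (amino equatorial, isopropyl equatorial): E = 0.00 kcal/mol.
Chair II is the more stable (lower-energy) conformer, and in that chair the isopropyl group is equatorial.

equatorial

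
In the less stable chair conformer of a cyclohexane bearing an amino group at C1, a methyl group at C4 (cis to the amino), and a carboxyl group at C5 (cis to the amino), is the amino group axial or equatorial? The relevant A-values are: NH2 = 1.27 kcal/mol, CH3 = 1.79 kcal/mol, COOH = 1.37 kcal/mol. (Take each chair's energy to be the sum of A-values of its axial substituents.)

Chair I (amino axial, methyl equatorial, carboxyl axial): E = 2.64 kcal/mol.
Chair II (amino equatorial, methyl axial, carboxyl equatorial): E = 1.79 kcal/mol.
Chair I is the less stable (higher-energy) conformer, and in that chair the amino group is axial.

axial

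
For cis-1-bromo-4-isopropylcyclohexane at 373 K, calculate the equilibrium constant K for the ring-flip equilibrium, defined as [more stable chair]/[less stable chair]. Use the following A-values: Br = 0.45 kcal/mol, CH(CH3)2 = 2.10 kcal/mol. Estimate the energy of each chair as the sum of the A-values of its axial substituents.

C1 and C4 have opposite parity, so for the cis isomer the two substituents are one axial and one equatorial in each chair.
Chair I (bromo axial, isopropyl equatorial): E = 0.45 kcal/mol; chair II (bromo equatorial, isopropyl axial): E = 2.10 kcal/mol.
ΔG = 1.65 kcal/mol between the two chairs.
K = exp(ΔG/RT) with R = 1.987×10⁻³ kcal mol⁻¹ K⁻¹ and T = 373 K gives K ≈ 9.27.

K ≈ 9.27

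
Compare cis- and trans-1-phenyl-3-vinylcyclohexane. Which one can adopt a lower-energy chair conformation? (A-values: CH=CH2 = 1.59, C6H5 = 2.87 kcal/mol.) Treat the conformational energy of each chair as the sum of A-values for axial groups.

cis

At 1,3 positions (parity same): cis → (e,e or a,a); trans → (a,e or e,a).
Best chair for cis: E = 0.00 kcal/mol; best chair for trans: E = 1.59 kcal/mol.
The cis isomer is lower by 1.59 kcal/mol.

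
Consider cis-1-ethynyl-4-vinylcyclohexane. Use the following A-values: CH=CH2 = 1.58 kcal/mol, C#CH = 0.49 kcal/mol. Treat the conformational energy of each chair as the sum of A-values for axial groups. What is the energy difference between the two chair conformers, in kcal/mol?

C1 and C4 have opposite parity, so for the cis isomer the two substituents are one axial and one equatorial in each chair.
Chair I (vinyl axial, ethynyl equatorial): E = 1.58 kcal/mol.
Chair II (vinyl equatorial, ethynyl axial): E = 0.49 kcal/mol.
ΔE = 1.58 − 0.49 = 1.09 kcal/mol; chair II is more stable.

1.09 kcal/mol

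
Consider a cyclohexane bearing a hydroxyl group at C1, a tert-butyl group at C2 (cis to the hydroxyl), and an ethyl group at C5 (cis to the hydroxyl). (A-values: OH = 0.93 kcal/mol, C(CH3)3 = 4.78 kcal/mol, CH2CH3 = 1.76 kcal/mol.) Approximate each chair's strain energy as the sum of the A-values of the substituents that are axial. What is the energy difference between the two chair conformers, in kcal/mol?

2.09 kcal/mol

Chair I (hydroxyl axial, tert-butyl equatorial, ethyl axial): E = 2.69 kcal/mol.
Chair II (hydroxyl equatorial, tert-butyl axial, ethyl equatorial): E = 4.78 kcal/mol.
ΔE = 4.78 − 2.69 = 2.09 kcal/mol; chair I is more stable.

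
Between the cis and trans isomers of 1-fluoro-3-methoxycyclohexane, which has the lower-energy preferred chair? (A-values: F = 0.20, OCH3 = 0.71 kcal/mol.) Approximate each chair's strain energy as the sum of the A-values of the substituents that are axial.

At 1,3 positions (parity same): cis → (e,e or a,a); trans → (a,e or e,a).
Best chair for cis: E = 0.00 kcal/mol; best chair for trans: E = 0.20 kcal/mol.
The cis isomer is lower by 0.20 kcal/mol.

cis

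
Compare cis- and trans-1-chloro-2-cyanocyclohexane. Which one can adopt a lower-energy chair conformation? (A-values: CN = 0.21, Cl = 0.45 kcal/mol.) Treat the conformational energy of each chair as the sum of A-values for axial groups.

At 1,2 positions (parity opposite): cis → (a,e or e,a); trans → (e,e or a,a).
Best chair for cis: E = 0.21 kcal/mol; best chair for trans: E = 0.00 kcal/mol.
The trans isomer is lower by 0.21 kcal/mol.

trans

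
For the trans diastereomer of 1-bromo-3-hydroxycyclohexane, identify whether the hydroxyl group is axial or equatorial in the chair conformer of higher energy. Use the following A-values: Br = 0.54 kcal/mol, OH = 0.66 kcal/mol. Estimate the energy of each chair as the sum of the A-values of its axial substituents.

axial

C1 and C3 have the same parity, so for the trans isomer the two substituents are one axial and one equatorial in each chair.
Chair I (bromo axial, hydroxyl equatorial): E = 0.54 kcal/mol.
Chair II (bromo equatorial, hydroxyl axial): E = 0.66 kcal/mol.
Chair II is the less stable (higher-energy) conformer, and in that chair the hydroxyl group is axial.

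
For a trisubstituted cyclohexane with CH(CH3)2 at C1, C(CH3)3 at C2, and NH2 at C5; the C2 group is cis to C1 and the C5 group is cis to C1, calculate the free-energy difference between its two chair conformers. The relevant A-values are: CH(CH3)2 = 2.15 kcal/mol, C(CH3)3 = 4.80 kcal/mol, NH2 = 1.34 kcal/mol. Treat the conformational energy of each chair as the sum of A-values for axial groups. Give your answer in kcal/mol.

Chair I (isopropyl axial, tert-butyl equatorial, amino axial): E = 3.49 kcal/mol.
Chair II (isopropyl equatorial, tert-butyl axial, amino equatorial): E = 4.80 kcal/mol.
ΔE = 4.80 − 3.49 = 1.31 kcal/mol; chair I is more stable.

1.31 kcal/mol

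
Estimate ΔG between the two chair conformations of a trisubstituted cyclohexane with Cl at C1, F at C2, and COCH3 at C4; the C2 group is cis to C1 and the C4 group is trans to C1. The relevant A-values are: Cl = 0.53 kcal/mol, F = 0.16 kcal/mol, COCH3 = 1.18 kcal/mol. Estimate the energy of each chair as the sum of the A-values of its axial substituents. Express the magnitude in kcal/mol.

1.55 kcal/mol

Chair I (chloro axial, fluoro equatorial, acetyl axial): E = 1.71 kcal/mol.
Chair II (chloro equatorial, fluoro axial, acetyl equatorial): E = 0.16 kcal/mol.
ΔE = 1.71 − 0.16 = 1.55 kcal/mol; chair II is more stable.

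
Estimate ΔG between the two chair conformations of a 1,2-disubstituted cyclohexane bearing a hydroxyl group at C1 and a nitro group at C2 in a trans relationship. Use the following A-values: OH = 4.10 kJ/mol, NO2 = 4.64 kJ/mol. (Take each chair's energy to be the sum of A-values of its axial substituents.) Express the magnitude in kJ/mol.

8.74 kJ/mol

C1 and C2 have opposite parity, so for the trans isomer the two substituents are e,e in one chair and a,a in the other.
Chair I (hydroxyl axial, nitro axial): E = 8.74 kJ/mol.
Chair II (hydroxyl equatorial, nitro equatorial): E = 0.00 kJ/mol.
ΔE = 8.74 − 0.00 = 8.74 kJ/mol; chair II is more stable.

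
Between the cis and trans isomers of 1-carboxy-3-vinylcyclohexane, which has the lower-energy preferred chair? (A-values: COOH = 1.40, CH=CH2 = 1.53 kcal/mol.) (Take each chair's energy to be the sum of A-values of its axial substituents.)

cis

At 1,3 positions (parity same): cis → (e,e or a,a); trans → (a,e or e,a).
Best chair for cis: E = 0.00 kcal/mol; best chair for trans: E = 1.40 kcal/mol.
The cis isomer is lower by 1.40 kcal/mol.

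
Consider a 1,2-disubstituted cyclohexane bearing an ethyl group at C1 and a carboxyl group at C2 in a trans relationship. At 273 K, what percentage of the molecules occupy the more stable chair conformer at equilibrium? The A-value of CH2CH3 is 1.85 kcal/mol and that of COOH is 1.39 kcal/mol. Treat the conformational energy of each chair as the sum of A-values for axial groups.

99.7%

C1 and C2 have opposite parity, so for the trans isomer the two substituents are e,e in one chair and a,a in the other.
Chair I (ethyl axial, carboxyl axial): E = 3.24 kcal/mol; chair II (ethyl equatorial, carboxyl equatorial): E = 0.00 kcal/mol.
ΔG = 3.24 kcal/mol between the two chairs.
K = exp(ΔG/RT) with R = 1.987×10⁻³ kcal mol⁻¹ K⁻¹ and T = 273 K gives K ≈ 393.
Fraction in the lower-energy chair = K/(K+1) = 99.7%.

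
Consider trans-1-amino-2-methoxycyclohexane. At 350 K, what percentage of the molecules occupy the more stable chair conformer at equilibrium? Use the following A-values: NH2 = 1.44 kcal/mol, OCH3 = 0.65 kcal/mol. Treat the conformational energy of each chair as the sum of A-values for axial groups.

C1 and C2 have opposite parity, so for the trans isomer the two substituents are e,e in one chair and a,a in the other.
Chair I (amino axial, methoxy axial): E = 2.09 kcal/mol; chair II (amino equatorial, methoxy equatorial): E = 0.00 kcal/mol.
ΔG = 2.09 kcal/mol between the two chairs.
K = exp(ΔG/RT) with R = 1.987×10⁻³ kcal mol⁻¹ K⁻¹ and T = 350 K gives K ≈ 20.2.
Fraction in the lower-energy chair = K/(K+1) = 95.3%.

95.3%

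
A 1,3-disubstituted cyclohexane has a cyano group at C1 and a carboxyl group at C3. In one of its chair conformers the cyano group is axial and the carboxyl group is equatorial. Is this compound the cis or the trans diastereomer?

C1 and C3 have the same parity, so their axial bonds point in the same direction.
With same-parity carbons, two substituents on the same face are both axial or both equatorial; opposite faces give one of each.
Here the groups are axial/equatorial → opposite face → trans.

trans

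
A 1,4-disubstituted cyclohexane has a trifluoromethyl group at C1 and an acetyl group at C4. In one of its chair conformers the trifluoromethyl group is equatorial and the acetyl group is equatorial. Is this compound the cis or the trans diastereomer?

trans

C1 and C4 have opposite parity, so their axial bonds point in opposite directions.
With opposite-parity carbons, two substituents on the same face are one axial and one equatorial; opposite faces give both axial or both equatorial.
Here the groups are equatorial/equatorial → opposite face → trans.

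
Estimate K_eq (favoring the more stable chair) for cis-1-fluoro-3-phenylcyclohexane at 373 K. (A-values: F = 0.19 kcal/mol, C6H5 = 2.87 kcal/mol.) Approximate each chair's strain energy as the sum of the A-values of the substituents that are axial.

C1 and C3 have the same parity, so for the cis isomer the two substituents are e,e in one chair and a,a in the other.
Chair I (fluoro axial, phenyl axial): E = 3.06 kcal/mol; chair II (fluoro equatorial, phenyl equatorial): E = 0.00 kcal/mol.
ΔG = 3.06 kcal/mol between the two chairs.
K = exp(ΔG/RT) with R = 1.987×10⁻³ kcal mol⁻¹ K⁻¹ and T = 373 K gives K ≈ 62.1.

K ≈ 62.1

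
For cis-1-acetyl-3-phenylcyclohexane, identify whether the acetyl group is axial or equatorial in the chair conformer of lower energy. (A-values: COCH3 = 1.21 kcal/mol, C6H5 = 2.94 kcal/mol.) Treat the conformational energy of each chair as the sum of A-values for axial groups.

equatorial

C1 and C3 have the same parity, so for the cis isomer the two substituents are e,e in one chair and a,a in the other.
Chair I (acetyl axial, phenyl axial): E = 4.15 kcal/mol.
Chair II (acetyl equatorial, phenyl equatorial): E = 0.00 kcal/mol.
Chair II is the more stable (lower-energy) conformer, and in that chair the acetyl group is equatorial.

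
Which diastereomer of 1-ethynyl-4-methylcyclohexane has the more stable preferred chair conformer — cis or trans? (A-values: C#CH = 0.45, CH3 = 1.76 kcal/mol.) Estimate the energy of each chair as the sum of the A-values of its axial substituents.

At 1,4 positions (parity opposite): cis → (a,e or e,a); trans → (e,e or a,a).
Best chair for cis: E = 0.45 kcal/mol; best chair for trans: E = 0.00 kcal/mol.
The trans isomer is lower by 0.45 kcal/mol.

trans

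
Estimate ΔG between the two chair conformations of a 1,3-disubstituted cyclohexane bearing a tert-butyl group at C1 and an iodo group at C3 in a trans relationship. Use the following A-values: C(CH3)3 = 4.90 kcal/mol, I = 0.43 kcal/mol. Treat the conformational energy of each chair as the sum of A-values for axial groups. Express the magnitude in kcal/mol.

4.47 kcal/mol

C1 and C3 have the same parity, so for the trans isomer the two substituents are one axial and one equatorial in each chair.
Chair I (tert-butyl axial, iodo equatorial): E = 4.90 kcal/mol.
Chair II (tert-butyl equatorial, iodo axial): E = 0.43 kcal/mol.
ΔE = 4.90 − 0.43 = 4.47 kcal/mol; chair II is more stable.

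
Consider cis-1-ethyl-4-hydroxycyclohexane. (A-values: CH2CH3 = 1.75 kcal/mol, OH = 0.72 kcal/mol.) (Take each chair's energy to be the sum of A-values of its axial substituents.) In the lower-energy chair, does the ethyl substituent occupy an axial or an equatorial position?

equatorial

C1 and C4 have opposite parity, so for the cis isomer the two substituents are one axial and one equatorial in each chair.
Chair I (ethyl axial, hydroxyl equatorial): E = 1.75 kcal/mol.
Chair II (ethyl equatorial, hydroxyl axial): E = 0.72 kcal/mol.
Chair II is the more stable (lower-energy) conformer, and in that chair the ethyl group is equatorial.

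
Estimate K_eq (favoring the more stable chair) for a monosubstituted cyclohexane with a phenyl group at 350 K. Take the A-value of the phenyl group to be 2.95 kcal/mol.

K ≈ 69.5

One chair has the phenyl group axial (E = 2.95 kcal/mol) and the other has it equatorial (E = 0).
ΔG = 2.95 kcal/mol between the two chairs.
K = exp(ΔG/RT) with R = 1.987×10⁻³ kcal mol⁻¹ K⁻¹ and T = 350 K gives K ≈ 69.5.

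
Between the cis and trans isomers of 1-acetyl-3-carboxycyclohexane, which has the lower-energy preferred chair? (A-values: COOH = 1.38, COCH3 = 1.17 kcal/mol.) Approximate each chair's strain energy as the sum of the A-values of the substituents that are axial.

At 1,3 positions (parity same): cis → (e,e or a,a); trans → (a,e or e,a).
Best chair for cis: E = 0.00 kcal/mol; best chair for trans: E = 1.17 kcal/mol.
The cis isomer is lower by 1.17 kcal/mol.

cis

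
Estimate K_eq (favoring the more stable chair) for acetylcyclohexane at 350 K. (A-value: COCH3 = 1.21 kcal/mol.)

One chair has the acetyl group axial (E = 1.21 kcal/mol) and the other has it equatorial (E = 0).
ΔG = 1.21 kcal/mol between the two chairs.
K = exp(ΔG/RT) with R = 1.987×10⁻³ kcal mol⁻¹ K⁻¹ and T = 350 K gives K ≈ 5.7.

K ≈ 5.70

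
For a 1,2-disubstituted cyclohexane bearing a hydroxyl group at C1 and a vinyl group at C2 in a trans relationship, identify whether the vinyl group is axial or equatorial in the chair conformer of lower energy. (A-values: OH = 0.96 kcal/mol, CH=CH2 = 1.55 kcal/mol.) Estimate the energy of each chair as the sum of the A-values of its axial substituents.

C1 and C2 have opposite parity, so for the trans isomer the two substituents are e,e in one chair and a,a in the other.
Chair I (hydroxyl axial, vinyl axial): E = 2.51 kcal/mol.
Chair II (hydroxyl equatorial, vinyl equatorial): E = 0.00 kcal/mol.
Chair II is the more stable (lower-energy) conformer, and in that chair the vinyl group is equatorial.

equatorial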